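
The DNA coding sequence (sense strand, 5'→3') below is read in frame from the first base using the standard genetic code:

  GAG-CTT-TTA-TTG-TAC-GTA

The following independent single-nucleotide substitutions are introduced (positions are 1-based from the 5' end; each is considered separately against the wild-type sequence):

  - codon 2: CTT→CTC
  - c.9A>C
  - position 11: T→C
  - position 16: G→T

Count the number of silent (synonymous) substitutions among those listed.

Codon 2: CTT (Leu) → CTC (Leu) — synonymous.
Codon 3: TTA (Leu) → TTC (Phe) — missense.
Codon 4: TTG (Leu) → TCG (Ser) — missense.
Codon 6: GTA (Val) → TTA (Leu) — missense.
Synonymous: 1 of 4.

1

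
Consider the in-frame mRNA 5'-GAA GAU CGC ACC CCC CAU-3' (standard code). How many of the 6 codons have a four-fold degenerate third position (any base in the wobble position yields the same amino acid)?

3

Codon 1 GAA (Glu): third position 2-fold.
Codon 2 GAU (Asp): third position 2-fold.
Codon 3 CGC (Arg): third position 4-fold.
Codon 4 ACC (Thr): third position 4-fold.
Codon 5 CCC (Pro): third position 4-fold.
Codon 6 CAU (His): third position 2-fold.
Four-fold degenerate third positions: 3.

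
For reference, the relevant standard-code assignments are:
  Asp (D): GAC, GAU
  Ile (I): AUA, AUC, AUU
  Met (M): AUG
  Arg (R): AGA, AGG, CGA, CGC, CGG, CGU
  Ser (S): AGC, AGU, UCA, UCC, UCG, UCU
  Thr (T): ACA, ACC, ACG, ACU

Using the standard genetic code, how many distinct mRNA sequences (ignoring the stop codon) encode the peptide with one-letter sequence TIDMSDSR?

Thr: 4 codons.
Ile: 3 codons.
Asp: 2 codons.
Met: 1 codon.
Ser: 6 codons.
Asp: 2 codons.
Ser: 6 codons.
Arg: 6 codons.
4 × 3 × 2 × 1 × 6 × 2 × 6 × 6 = 10368.

10368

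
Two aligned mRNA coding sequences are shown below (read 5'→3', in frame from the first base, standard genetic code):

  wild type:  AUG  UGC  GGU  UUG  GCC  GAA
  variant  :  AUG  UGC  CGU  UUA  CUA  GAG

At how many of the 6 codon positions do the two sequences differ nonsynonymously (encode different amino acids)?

2

Codon 1: AUG Met / AUG Met — identical.
Codon 2: UGC Cys / UGC Cys — identical.
Codon 3: GGU Gly / CGU Arg — nonsynonymous.
Codon 4: UUG Leu / UUA Leu — synonymous.
Codon 5: GCC Ala / CUA Leu — nonsynonymous.
Codon 6: GAA Glu / GAG Glu — synonymous.
Nonsynonymous differences: 2.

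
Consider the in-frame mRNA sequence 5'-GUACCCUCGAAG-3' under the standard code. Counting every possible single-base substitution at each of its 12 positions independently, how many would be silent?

Codon 1 (GUA, Val): 3 synonymous substitutions.
Codon 2 (CCC, Pro): 3 synonymous substitutions.
Codon 3 (UCG, Ser): 3 synonymous substitutions.
Codon 4 (AAG, Lys): 1 synonymous substitution.
Total: 3 + 3 + 3 + 1 = 10.

10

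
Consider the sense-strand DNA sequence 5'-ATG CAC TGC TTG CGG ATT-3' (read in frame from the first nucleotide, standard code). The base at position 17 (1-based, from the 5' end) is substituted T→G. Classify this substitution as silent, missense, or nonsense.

Position 17 falls in codon 6: ATT → Ile.
After the substitution the codon is AGT → Ser.
Ile ≠ Ser, so this is a missense mutation.

missense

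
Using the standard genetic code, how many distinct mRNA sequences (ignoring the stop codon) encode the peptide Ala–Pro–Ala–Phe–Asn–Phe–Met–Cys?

Ala: 4 codons.
Pro: 4 codons.
Ala: 4 codons.
Phe: 2 codons.
Asn: 2 codons.
Phe: 2 codons.
Met: 1 codon.
Cys: 2 codons.
4 × 4 × 4 × 2 × 2 × 2 × 1 × 2 = 1024.

1024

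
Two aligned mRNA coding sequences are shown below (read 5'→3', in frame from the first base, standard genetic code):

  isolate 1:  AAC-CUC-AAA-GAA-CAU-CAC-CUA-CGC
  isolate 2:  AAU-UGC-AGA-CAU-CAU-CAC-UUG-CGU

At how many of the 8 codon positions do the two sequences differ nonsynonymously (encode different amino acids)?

3

Codon 1: AAC Asn / AAU Asn — synonymous.
Codon 2: CUC Leu / UGC Cys — nonsynonymous.
Codon 3: AAA Lys / AGA Arg — nonsynonymous.
Codon 4: GAA Glu / CAU His — nonsynonymous.
Codon 5: CAU His / CAU His — identical.
Codon 6: CAC His / CAC His — identical.
Codon 7: CUA Leu / UUG Leu — synonymous.
Codon 8: CGC Arg / CGU Arg — synonymous.
Nonsynonymous differences: 3.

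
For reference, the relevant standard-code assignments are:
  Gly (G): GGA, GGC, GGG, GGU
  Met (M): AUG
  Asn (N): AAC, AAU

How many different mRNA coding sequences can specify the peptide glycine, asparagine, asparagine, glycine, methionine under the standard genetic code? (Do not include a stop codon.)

Gly: 4 codons.
Asn: 2 codons.
Asn: 2 codons.
Gly: 4 codons.
Met: 1 codon.
4 × 2 × 2 × 4 × 1 = 64.

64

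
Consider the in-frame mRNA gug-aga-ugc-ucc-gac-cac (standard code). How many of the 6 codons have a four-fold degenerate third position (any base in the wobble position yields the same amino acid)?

2

Codon 1 GUG (Val): third position 4-fold.
Codon 2 AGA (Arg): third position 2-fold.
Codon 3 UGC (Cys): third position 2-fold.
Codon 4 UCC (Ser): third position 4-fold.
Codon 5 GAC (Asp): third position 2-fold.
Codon 6 CAC (His): third position 2-fold.
Four-fold degenerate third positions: 2.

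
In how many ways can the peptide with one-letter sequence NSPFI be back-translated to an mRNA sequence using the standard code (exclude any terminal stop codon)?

288

Asn: 2 codons.
Ser: 6 codons.
Pro: 4 codons.
Phe: 2 codons.
Ile: 3 codons.
2 × 6 × 4 × 2 × 3 = 288.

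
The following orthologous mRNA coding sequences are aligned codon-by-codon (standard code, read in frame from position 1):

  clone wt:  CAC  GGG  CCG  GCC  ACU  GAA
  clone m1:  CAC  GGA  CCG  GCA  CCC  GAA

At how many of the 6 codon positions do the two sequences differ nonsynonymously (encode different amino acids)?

Codon 1: CAC His / CAC His — identical.
Codon 2: GGG Gly / GGA Gly — synonymous.
Codon 3: CCG Pro / CCG Pro — identical.
Codon 4: GCC Ala / GCA Ala — synonymous.
Codon 5: ACU Thr / CCC Pro — nonsynonymous.
Codon 6: GAA Glu / GAA Glu — identical.
Nonsynonymous differences: 1.

1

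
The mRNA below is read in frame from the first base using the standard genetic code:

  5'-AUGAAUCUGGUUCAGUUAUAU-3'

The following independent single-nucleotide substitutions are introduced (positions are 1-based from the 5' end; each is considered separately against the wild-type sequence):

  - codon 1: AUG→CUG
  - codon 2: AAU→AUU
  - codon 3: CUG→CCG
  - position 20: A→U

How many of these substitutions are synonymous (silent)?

0

Codon 1: AUG (Met) → CUG (Leu) — missense.
Codon 2: AAU (Asn) → AUU (Ile) — missense.
Codon 3: CUG (Leu) → CCG (Pro) — missense.
Codon 7: UAU (Tyr) → UUU (Phe) — missense.
Synonymous: 0 of 4.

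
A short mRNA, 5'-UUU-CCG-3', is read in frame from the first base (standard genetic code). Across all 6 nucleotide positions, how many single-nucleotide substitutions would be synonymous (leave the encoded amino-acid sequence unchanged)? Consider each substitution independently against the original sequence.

4

Codon 1 (UUU, Phe): 1 synonymous substitution.
Codon 2 (CCG, Pro): 3 synonymous substitutions.
Total: 1 + 3 = 4.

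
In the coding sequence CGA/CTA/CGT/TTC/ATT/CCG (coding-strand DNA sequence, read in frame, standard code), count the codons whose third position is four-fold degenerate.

4

Codon 1 CGA (Arg): third position 4-fold.
Codon 2 CTA (Leu): third position 4-fold.
Codon 3 CGT (Arg): third position 4-fold.
Codon 4 TTC (Phe): third position 2-fold.
Codon 5 ATT (Ile): third position 3-fold.
Codon 6 CCG (Pro): third position 4-fold.
Four-fold degenerate third positions: 4.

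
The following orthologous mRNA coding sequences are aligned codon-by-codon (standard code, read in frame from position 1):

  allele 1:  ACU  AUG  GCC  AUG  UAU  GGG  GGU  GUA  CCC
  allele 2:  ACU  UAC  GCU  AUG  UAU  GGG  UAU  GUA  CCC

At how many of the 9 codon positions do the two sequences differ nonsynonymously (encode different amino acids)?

Codon 1: ACU Thr / ACU Thr — identical.
Codon 2: AUG Met / UAC Tyr — nonsynonymous.
Codon 3: GCC Ala / GCU Ala — synonymous.
Codon 4: AUG Met / AUG Met — identical.
Codon 5: UAU Tyr / UAU Tyr — identical.
Codon 6: GGG Gly / GGG Gly — identical.
Codon 7: GGU Gly / UAU Tyr — nonsynonymous.
Codon 8: GUA Val / GUA Val — identical.
Codon 9: CCC Pro / CCC Pro — identical.
Nonsynonymous differences: 2.

2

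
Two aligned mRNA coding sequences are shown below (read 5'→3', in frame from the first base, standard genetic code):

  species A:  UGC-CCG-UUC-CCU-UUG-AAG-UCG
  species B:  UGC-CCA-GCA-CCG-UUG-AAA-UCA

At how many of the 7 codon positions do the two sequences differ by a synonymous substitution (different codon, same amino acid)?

4

Codon 1: UGC Cys / UGC Cys — identical.
Codon 2: CCG Pro / CCA Pro — synonymous.
Codon 3: UUC Phe / GCA Ala — nonsynonymous.
Codon 4: CCU Pro / CCG Pro — synonymous.
Codon 5: UUG Leu / UUG Leu — identical.
Codon 6: AAG Lys / AAA Lys — synonymous.
Codon 7: UCG Ser / UCA Ser — synonymous.
Synonymous differences: 4.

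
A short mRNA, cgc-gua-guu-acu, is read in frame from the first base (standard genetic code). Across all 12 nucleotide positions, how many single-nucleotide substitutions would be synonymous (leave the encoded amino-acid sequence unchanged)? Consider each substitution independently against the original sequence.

Codon 1 (CGC, Arg): 3 synonymous substitutions.
Codon 2 (GUA, Val): 3 synonymous substitutions.
Codon 3 (GUU, Val): 3 synonymous substitutions.
Codon 4 (ACU, Thr): 3 synonymous substitutions.
Total: 3 + 3 + 3 + 3 = 12.

12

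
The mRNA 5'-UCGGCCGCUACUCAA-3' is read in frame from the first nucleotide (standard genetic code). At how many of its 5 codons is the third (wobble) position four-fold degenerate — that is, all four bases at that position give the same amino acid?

Codon 1 UCG (Ser): third position 4-fold.
Codon 2 GCC (Ala): third position 4-fold.
Codon 3 GCU (Ala): third position 4-fold.
Codon 4 ACU (Thr): third position 4-fold.
Codon 5 CAA (Gln): third position 2-fold.
Four-fold degenerate third positions: 4.

4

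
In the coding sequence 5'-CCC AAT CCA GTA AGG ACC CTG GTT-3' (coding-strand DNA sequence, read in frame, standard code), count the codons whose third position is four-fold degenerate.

Codon 1 CCC (Pro): third position 4-fold.
Codon 2 AAT (Asn): third position 2-fold.
Codon 3 CCA (Pro): third position 4-fold.
Codon 4 GTA (Val): third position 4-fold.
Codon 5 AGG (Arg): third position 2-fold.
Codon 6 ACC (Thr): third position 4-fold.
Codon 7 CTG (Leu): third position 4-fold.
Codon 8 GTT (Val): third position 4-fold.
Four-fold degenerate third positions: 6.

6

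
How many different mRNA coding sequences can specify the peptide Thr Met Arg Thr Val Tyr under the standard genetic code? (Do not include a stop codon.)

Thr: 4 codons.
Met: 1 codon.
Arg: 6 codons.
Thr: 4 codons.
Val: 4 codons.
Tyr: 2 codons.
4 × 1 × 6 × 4 × 4 × 2 = 768.

768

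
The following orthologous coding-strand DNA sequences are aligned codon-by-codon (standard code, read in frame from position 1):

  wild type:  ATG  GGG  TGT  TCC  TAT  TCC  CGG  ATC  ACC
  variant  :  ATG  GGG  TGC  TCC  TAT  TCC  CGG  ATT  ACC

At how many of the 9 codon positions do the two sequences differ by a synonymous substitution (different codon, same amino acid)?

2

Codon 1: ATG Met / ATG Met — identical.
Codon 2: GGG Gly / GGG Gly — identical.
Codon 3: TGT Cys / TGC Cys — synonymous.
Codon 4: TCC Ser / TCC Ser — identical.
Codon 5: TAT Tyr / TAT Tyr — identical.
Codon 6: TCC Ser / TCC Ser — identical.
Codon 7: CGG Arg / CGG Arg — identical.
Codon 8: ATC Ile / ATT Ile — synonymous.
Codon 9: ACC Thr / ACC Thr — identical.
Synonymous differences: 2.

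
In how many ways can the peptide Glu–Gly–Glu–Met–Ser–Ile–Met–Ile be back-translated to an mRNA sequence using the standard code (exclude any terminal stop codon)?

864

Glu: 2 codons.
Gly: 4 codons.
Glu: 2 codons.
Met: 1 codon.
Ser: 6 codons.
Ile: 3 codons.
Met: 1 codon.
Ile: 3 codons.
2 × 4 × 2 × 1 × 6 × 3 × 1 × 3 = 864.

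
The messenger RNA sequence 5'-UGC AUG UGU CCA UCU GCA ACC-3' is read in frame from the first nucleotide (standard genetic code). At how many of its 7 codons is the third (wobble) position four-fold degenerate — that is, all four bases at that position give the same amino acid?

Codon 1 UGC (Cys): third position 2-fold.
Codon 2 AUG (Met): third position 1-fold.
Codon 3 UGU (Cys): third position 2-fold.
Codon 4 CCA (Pro): third position 4-fold.
Codon 5 UCU (Ser): third position 4-fold.
Codon 6 GCA (Ala): third position 4-fold.
Codon 7 ACC (Thr): third position 4-fold.
Four-fold degenerate third positions: 4.

4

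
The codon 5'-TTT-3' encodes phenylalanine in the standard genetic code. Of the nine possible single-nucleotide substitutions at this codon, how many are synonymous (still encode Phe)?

Position 1: none → 0 synonymous.
Position 2: none → 0 synonymous.
Position 3: TTC → 1 synonymous.
Total: 0 + 0 + 1 = 1.

1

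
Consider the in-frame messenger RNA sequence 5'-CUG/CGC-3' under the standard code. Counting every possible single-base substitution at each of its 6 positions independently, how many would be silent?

Codon 1 (CUG, Leu): 4 synonymous substitutions.
Codon 2 (CGC, Arg): 3 synonymous substitutions.
Total: 4 + 3 = 7.

7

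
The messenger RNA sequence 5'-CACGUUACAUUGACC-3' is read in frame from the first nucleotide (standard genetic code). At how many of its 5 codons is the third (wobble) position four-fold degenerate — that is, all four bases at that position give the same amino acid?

3

Codon 1 CAC (His): third position 2-fold.
Codon 2 GUU (Val): third position 4-fold.
Codon 3 ACA (Thr): third position 4-fold.
Codon 4 UUG (Leu): third position 2-fold.
Codon 5 ACC (Thr): third position 4-fold.
Four-fold degenerate third positions: 3.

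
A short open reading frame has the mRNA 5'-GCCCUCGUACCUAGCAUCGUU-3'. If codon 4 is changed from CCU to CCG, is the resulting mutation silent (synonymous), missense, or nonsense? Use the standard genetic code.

silent

Position 12 falls in codon 4: CCU → Pro.
After the substitution the codon is CCG → Pro.
Both encode Pro, so the change is synonymous.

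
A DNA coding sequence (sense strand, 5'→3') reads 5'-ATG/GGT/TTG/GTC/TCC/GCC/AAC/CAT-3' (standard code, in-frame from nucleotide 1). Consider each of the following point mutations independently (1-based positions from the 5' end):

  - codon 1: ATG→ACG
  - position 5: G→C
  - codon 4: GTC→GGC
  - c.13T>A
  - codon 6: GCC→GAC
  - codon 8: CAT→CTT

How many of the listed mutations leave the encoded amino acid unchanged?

Codon 1: ATG (Met) → ACG (Thr) — missense.
Codon 2: GGT (Gly) → GCT (Ala) — missense.
Codon 4: GTC (Val) → GGC (Gly) — missense.
Codon 5: TCC (Ser) → ACC (Thr) — missense.
Codon 6: GCC (Ala) → GAC (Asp) — missense.
Codon 8: CAT (His) → CTT (Leu) — missense.
Synonymous: 0 of 6.

0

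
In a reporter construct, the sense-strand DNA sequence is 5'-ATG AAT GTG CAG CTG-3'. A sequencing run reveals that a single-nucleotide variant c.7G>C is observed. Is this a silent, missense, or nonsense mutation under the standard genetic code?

Position 7 falls in codon 3: GTG → Val.
After the substitution the codon is CTG → Leu.
Val ≠ Leu, so this is a missense mutation.

missense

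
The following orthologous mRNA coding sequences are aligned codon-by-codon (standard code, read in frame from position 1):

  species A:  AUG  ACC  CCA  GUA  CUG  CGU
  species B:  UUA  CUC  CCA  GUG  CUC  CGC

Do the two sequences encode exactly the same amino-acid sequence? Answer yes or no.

no

Codon 1: AUG Met / UUA Leu — nonsynonymous.
Codon 2: ACC Thr / CUC Leu — nonsynonymous.
Codon 3: CCA Pro / CCA Pro — identical.
Codon 4: GUA Val / GUG Val — synonymous.
Codon 5: CUG Leu / CUC Leu — synonymous.
Codon 6: CGU Arg / CGC Arg — synonymous.
Nonsynonymous differences: 2 → different protein.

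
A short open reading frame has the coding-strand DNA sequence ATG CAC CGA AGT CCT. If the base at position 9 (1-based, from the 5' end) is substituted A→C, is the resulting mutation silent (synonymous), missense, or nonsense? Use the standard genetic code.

Position 9 falls in codon 3: CGA → Arg.
After the substitution the codon is CGC → Arg.
Both encode Arg, so the change is synonymous.

silent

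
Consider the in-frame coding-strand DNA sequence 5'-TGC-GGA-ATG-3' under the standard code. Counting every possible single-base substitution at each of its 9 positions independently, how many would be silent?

4

Codon 1 (TGC, Cys): 1 synonymous substitution.
Codon 2 (GGA, Gly): 3 synonymous substitutions.
Codon 3 (ATG, Met): 0 synonymous substitutions.
Total: 1 + 3 + 0 = 4.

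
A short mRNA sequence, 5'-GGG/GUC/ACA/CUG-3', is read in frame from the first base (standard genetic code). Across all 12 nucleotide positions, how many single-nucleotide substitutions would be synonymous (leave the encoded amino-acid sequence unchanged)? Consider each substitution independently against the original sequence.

Codon 1 (GGG, Gly): 3 synonymous substitutions.
Codon 2 (GUC, Val): 3 synonymous substitutions.
Codon 3 (ACA, Thr): 3 synonymous substitutions.
Codon 4 (CUG, Leu): 4 synonymous substitutions.
Total: 3 + 3 + 3 + 4 = 13.

13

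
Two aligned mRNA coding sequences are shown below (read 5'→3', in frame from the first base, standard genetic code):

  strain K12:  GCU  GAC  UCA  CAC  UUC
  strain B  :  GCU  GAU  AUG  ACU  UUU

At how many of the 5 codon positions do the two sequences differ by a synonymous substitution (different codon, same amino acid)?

2

Codon 1: GCU Ala / GCU Ala — identical.
Codon 2: GAC Asp / GAU Asp — synonymous.
Codon 3: UCA Ser / AUG Met — nonsynonymous.
Codon 4: CAC His / ACU Thr — nonsynonymous.
Codon 5: UUC Phe / UUU Phe — synonymous.
Synonymous differences: 2.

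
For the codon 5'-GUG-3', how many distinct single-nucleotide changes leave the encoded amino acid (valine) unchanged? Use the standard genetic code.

3

Position 1: none → 0 synonymous.
Position 2: none → 0 synonymous.
Position 3: GUU, GUC, GUA → 3 synonymous.
Total: 0 + 0 + 3 = 3.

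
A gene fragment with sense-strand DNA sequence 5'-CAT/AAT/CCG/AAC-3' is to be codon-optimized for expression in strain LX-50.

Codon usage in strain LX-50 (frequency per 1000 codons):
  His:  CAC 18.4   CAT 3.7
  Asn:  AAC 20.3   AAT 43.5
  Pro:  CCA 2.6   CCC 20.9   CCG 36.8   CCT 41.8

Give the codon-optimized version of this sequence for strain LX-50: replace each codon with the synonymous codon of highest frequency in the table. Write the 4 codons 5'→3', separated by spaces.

Codon 1 (His): best is CAC at 18.4.
Codon 2 (Asn): best is AAT at 43.5.
Codon 3 (Pro): best is CCT at 41.8.
Codon 4 (Asn): best is AAT at 43.5.

CAC AAT CCT AAT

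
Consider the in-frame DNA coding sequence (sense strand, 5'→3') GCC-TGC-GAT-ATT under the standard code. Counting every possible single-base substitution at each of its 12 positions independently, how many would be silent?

7

Codon 1 (GCC, Ala): 3 synonymous substitutions.
Codon 2 (TGC, Cys): 1 synonymous substitution.
Codon 3 (GAT, Asp): 1 synonymous substitution.
Codon 4 (ATT, Ile): 2 synonymous substitutions.
Total: 3 + 1 + 1 + 2 = 7.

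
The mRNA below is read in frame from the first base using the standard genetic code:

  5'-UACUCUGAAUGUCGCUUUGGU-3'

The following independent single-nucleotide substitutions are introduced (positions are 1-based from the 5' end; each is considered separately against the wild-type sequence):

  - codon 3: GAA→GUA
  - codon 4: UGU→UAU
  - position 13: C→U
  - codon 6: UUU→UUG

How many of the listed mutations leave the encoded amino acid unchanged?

Codon 3: GAA (Glu) → GUA (Val) — missense.
Codon 4: UGU (Cys) → UAU (Tyr) — missense.
Codon 5: CGC (Arg) → UGC (Cys) — missense.
Codon 6: UUU (Phe) → UUG (Leu) — missense.
Synonymous: 0 of 4.

0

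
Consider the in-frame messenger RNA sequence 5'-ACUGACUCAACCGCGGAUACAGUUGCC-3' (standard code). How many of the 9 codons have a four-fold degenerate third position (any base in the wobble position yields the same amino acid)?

Codon 1 ACU (Thr): third position 4-fold.
Codon 2 GAC (Asp): third position 2-fold.
Codon 3 UCA (Ser): third position 4-fold.
Codon 4 ACC (Thr): third position 4-fold.
Codon 5 GCG (Ala): third position 4-fold.
Codon 6 GAU (Asp): third position 2-fold.
Codon 7 ACA (Thr): third position 4-fold.
Codon 8 GUU (Val): third position 4-fold.
Codon 9 GCC (Ala): third position 4-fold.
Four-fold degenerate third positions: 7.

7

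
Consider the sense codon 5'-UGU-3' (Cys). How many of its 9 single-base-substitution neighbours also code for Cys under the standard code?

Position 1: none → 0 synonymous.
Position 2: none → 0 synonymous.
Position 3: UGC → 1 synonymous.
Total: 0 + 0 + 1 = 1.

1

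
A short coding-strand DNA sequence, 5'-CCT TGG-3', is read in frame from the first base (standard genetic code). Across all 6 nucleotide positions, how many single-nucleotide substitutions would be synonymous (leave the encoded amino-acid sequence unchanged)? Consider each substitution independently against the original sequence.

3

Codon 1 (CCT, Pro): 3 synonymous substitutions.
Codon 2 (TGG, Trp): 0 synonymous substitutions.
Total: 3 + 0 = 3.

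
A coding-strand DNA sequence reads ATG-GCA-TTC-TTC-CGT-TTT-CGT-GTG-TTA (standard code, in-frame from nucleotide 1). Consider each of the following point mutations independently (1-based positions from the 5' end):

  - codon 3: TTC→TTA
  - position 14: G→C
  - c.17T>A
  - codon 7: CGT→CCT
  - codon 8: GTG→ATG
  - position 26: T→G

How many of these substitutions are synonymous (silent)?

Codon 3: TTC (Phe) → TTA (Leu) — missense.
Codon 5: CGT (Arg) → CCT (Pro) — missense.
Codon 6: TTT (Phe) → TAT (Tyr) — missense.
Codon 7: CGT (Arg) → CCT (Pro) — missense.
Codon 8: GTG (Val) → ATG (Met) — missense.
Codon 9: TTA (Leu) → TGA (Stop) — nonsense.
Synonymous: 0 of 6.

0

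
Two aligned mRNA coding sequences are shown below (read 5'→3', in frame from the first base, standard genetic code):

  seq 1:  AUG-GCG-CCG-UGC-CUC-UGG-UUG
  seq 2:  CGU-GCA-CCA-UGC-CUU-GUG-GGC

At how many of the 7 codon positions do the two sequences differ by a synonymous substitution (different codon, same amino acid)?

Codon 1: AUG Met / CGU Arg — nonsynonymous.
Codon 2: GCG Ala / GCA Ala — synonymous.
Codon 3: CCG Pro / CCA Pro — synonymous.
Codon 4: UGC Cys / UGC Cys — identical.
Codon 5: CUC Leu / CUU Leu — synonymous.
Codon 6: UGG Trp / GUG Val — nonsynonymous.
Codon 7: UUG Leu / GGC Gly — nonsynonymous.
Synonymous differences: 3.

3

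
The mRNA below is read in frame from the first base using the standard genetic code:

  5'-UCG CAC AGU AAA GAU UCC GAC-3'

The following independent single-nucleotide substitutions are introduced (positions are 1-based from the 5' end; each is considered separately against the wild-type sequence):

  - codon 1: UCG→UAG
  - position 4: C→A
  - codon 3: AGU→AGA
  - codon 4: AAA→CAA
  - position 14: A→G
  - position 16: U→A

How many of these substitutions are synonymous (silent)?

Codon 1: UCG (Ser) → UAG (Stop) — nonsense.
Codon 2: CAC (His) → AAC (Asn) — missense.
Codon 3: AGU (Ser) → AGA (Arg) — missense.
Codon 4: AAA (Lys) → CAA (Gln) — missense.
Codon 5: GAU (Asp) → GGU (Gly) — missense.
Codon 6: UCC (Ser) → ACC (Thr) — missense.
Synonymous: 0 of 6.

0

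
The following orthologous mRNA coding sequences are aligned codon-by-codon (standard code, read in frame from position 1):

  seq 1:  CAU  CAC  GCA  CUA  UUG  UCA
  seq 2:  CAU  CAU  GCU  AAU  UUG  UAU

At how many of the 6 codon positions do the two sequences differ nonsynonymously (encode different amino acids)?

Codon 1: CAU His / CAU His — identical.
Codon 2: CAC His / CAU His — synonymous.
Codon 3: GCA Ala / GCU Ala — synonymous.
Codon 4: CUA Leu / AAU Asn — nonsynonymous.
Codon 5: UUG Leu / UUG Leu — identical.
Codon 6: UCA Ser / UAU Tyr — nonsynonymous.
Nonsynonymous differences: 2.

2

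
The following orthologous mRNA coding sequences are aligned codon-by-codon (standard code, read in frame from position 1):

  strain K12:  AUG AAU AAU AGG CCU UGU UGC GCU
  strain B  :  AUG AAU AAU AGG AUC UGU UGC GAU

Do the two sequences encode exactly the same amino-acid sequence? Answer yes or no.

no

Codon 1: AUG Met / AUG Met — identical.
Codon 2: AAU Asn / AAU Asn — identical.
Codon 3: AAU Asn / AAU Asn — identical.
Codon 4: AGG Arg / AGG Arg — identical.
Codon 5: CCU Pro / AUC Ile — nonsynonymous.
Codon 6: UGU Cys / UGU Cys — identical.
Codon 7: UGC Cys / UGC Cys — identical.
Codon 8: GCU Ala / GAU Asp — nonsynonymous.
Nonsynonymous differences: 2 → different protein.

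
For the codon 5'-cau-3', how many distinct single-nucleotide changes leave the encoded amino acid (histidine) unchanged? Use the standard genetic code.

1

Position 1: none → 0 synonymous.
Position 2: none → 0 synonymous.
Position 3: CAC → 1 synonymous.
Total: 0 + 0 + 1 = 1.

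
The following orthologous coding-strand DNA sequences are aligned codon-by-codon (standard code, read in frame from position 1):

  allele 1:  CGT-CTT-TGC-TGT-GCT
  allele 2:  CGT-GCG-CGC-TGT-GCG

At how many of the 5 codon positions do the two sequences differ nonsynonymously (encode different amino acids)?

Codon 1: CGT Arg / CGT Arg — identical.
Codon 2: CTT Leu / GCG Ala — nonsynonymous.
Codon 3: TGC Cys / CGC Arg — nonsynonymous.
Codon 4: TGT Cys / TGT Cys — identical.
Codon 5: GCT Ala / GCG Ala — synonymous.
Nonsynonymous differences: 2.

2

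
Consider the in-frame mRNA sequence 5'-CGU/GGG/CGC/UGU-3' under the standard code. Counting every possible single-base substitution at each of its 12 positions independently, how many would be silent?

Codon 1 (CGU, Arg): 3 synonymous substitutions.
Codon 2 (GGG, Gly): 3 synonymous substitutions.
Codon 3 (CGC, Arg): 3 synonymous substitutions.
Codon 4 (UGU, Cys): 1 synonymous substitution.
Total: 3 + 3 + 3 + 1 = 10.

10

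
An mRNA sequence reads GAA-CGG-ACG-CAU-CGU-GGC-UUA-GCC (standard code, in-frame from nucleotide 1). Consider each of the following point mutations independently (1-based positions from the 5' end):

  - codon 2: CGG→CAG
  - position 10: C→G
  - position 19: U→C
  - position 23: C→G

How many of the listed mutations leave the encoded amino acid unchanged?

Codon 2: CGG (Arg) → CAG (Gln) — missense.
Codon 4: CAU (His) → GAU (Asp) — missense.
Codon 7: UUA (Leu) → CUA (Leu) — synonymous.
Codon 8: GCC (Ala) → GGC (Gly) — missense.
Synonymous: 1 of 4.

1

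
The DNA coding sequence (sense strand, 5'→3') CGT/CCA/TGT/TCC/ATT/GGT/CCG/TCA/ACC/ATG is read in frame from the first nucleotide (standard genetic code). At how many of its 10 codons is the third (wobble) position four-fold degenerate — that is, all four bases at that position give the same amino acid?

7

Codon 1 CGT (Arg): third position 4-fold.
Codon 2 CCA (Pro): third position 4-fold.
Codon 3 TGT (Cys): third position 2-fold.
Codon 4 TCC (Ser): third position 4-fold.
Codon 5 ATT (Ile): third position 3-fold.
Codon 6 GGT (Gly): third position 4-fold.
Codon 7 CCG (Pro): third position 4-fold.
Codon 8 TCA (Ser): third position 4-fold.
Codon 9 ACC (Thr): third position 4-fold.
Codon 10 ATG (Met): third position 1-fold.
Four-fold degenerate third positions: 7.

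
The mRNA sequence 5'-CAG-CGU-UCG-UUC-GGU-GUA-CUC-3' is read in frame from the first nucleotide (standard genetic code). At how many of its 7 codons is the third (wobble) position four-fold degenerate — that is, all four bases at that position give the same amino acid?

Codon 1 CAG (Gln): third position 2-fold.
Codon 2 CGU (Arg): third position 4-fold.
Codon 3 UCG (Ser): third position 4-fold.
Codon 4 UUC (Phe): third position 2-fold.
Codon 5 GGU (Gly): third position 4-fold.
Codon 6 GUA (Val): third position 4-fold.
Codon 7 CUC (Leu): third position 4-fold.
Four-fold degenerate third positions: 5.

5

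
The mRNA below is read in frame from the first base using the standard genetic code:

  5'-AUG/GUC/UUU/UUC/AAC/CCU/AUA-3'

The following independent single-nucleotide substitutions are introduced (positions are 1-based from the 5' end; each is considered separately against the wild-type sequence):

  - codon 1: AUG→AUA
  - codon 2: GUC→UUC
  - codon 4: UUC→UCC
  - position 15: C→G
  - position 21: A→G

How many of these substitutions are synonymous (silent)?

0

Codon 1: AUG (Met) → AUA (Ile) — missense.
Codon 2: GUC (Val) → UUC (Phe) — missense.
Codon 4: UUC (Phe) → UCC (Ser) — missense.
Codon 5: AAC (Asn) → AAG (Lys) — missense.
Codon 7: AUA (Ile) → AUG (Met) — missense.
Synonymous: 0 of 5.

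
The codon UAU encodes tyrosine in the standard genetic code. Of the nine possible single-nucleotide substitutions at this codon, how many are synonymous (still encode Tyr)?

Position 1: none → 0 synonymous.
Position 2: none → 0 synonymous.
Position 3: UAC → 1 synonymous.
Total: 0 + 0 + 1 = 1.

1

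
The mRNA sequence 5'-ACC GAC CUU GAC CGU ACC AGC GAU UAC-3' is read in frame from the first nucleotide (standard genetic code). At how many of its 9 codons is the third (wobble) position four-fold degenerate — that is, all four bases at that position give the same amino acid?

Codon 1 ACC (Thr): third position 4-fold.
Codon 2 GAC (Asp): third position 2-fold.
Codon 3 CUU (Leu): third position 4-fold.
Codon 4 GAC (Asp): third position 2-fold.
Codon 5 CGU (Arg): third position 4-fold.
Codon 6 ACC (Thr): third position 4-fold.
Codon 7 AGC (Ser): third position 2-fold.
Codon 8 GAU (Asp): third position 2-fold.
Codon 9 UAC (Tyr): third position 2-fold.
Four-fold degenerate third positions: 4.

4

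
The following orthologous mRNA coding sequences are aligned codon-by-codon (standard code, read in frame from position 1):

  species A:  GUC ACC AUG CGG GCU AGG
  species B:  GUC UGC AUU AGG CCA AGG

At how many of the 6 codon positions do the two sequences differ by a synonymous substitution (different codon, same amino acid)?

1

Codon 1: GUC Val / GUC Val — identical.
Codon 2: ACC Thr / UGC Cys — nonsynonymous.
Codon 3: AUG Met / AUU Ile — nonsynonymous.
Codon 4: CGG Arg / AGG Arg — synonymous.
Codon 5: GCU Ala / CCA Pro — nonsynonymous.
Codon 6: AGG Arg / AGG Arg — identical.
Synonymous differences: 1.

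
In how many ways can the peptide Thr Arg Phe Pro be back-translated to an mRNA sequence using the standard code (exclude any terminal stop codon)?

Thr: 4 codons.
Arg: 6 codons.
Phe: 2 codons.
Pro: 4 codons.
4 × 6 × 2 × 4 = 192.

192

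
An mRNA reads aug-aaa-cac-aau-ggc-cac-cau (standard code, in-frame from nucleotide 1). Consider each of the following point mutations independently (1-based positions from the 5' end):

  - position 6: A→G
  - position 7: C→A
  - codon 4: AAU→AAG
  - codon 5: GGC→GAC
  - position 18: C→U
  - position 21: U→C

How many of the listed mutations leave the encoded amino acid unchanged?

Codon 2: AAA (Lys) → AAG (Lys) — synonymous.
Codon 3: CAC (His) → AAC (Asn) — missense.
Codon 4: AAU (Asn) → AAG (Lys) — missense.
Codon 5: GGC (Gly) → GAC (Asp) — missense.
Codon 6: CAC (His) → CAU (His) — synonymous.
Codon 7: CAU (His) → CAC (His) — synonymous.
Synonymous: 3 of 6.

3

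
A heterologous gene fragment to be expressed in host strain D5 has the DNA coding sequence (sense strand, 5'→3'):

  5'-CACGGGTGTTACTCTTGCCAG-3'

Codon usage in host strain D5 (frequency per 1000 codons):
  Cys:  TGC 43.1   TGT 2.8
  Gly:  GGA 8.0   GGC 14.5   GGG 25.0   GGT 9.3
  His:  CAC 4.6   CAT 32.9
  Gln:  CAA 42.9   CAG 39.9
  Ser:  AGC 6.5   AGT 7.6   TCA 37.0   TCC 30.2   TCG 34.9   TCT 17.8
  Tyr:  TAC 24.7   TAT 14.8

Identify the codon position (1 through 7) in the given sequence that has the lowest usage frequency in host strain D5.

Codon 1 CAC (His): 4.6 per 1000.
Codon 2 GGG (Gly): 25.0 per 1000.
Codon 3 TGT (Cys): 2.8 per 1000.
Codon 4 TAC (Tyr): 24.7 per 1000.
Codon 5 TCT (Ser): 17.8 per 1000.
Codon 6 TGC (Cys): 43.1 per 1000.
Codon 7 CAG (Gln): 39.9 per 1000.
Lowest frequency is 2.8 at codon 3.

3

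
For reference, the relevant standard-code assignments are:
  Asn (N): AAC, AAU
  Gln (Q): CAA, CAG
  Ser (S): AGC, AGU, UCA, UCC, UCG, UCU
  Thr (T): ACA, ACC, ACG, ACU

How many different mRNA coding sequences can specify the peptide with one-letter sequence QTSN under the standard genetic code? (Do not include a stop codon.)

96

Gln: 2 codons.
Thr: 4 codons.
Ser: 6 codons.
Asn: 2 codons.
2 × 4 × 6 × 2 = 96.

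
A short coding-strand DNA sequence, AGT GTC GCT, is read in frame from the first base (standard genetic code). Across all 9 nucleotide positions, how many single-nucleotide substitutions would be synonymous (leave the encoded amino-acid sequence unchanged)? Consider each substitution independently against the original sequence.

7

Codon 1 (AGT, Ser): 1 synonymous substitution.
Codon 2 (GTC, Val): 3 synonymous substitutions.
Codon 3 (GCT, Ala): 3 synonymous substitutions.
Total: 1 + 3 + 3 = 7.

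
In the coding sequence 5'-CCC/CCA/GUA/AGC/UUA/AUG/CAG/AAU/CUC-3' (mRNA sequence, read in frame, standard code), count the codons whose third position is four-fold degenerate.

4

Codon 1 CCC (Pro): third position 4-fold.
Codon 2 CCA (Pro): third position 4-fold.
Codon 3 GUA (Val): third position 4-fold.
Codon 4 AGC (Ser): third position 2-fold.
Codon 5 UUA (Leu): third position 2-fold.
Codon 6 AUG (Met): third position 1-fold.
Codon 7 CAG (Gln): third position 2-fold.
Codon 8 AAU (Asn): third position 2-fold.
Codon 9 CUC (Leu): third position 4-fold.
Four-fold degenerate third positions: 4.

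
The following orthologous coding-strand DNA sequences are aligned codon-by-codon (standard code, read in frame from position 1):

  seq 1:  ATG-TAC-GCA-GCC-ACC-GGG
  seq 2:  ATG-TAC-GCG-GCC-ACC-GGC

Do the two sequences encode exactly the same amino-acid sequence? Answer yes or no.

yes

Codon 1: ATG Met / ATG Met — identical.
Codon 2: TAC Tyr / TAC Tyr — identical.
Codon 3: GCA Ala / GCG Ala — synonymous.
Codon 4: GCC Ala / GCC Ala — identical.
Codon 5: ACC Thr / ACC Thr — identical.
Codon 6: GGG Gly / GGC Gly — synonymous.
Nonsynonymous differences: 0 → same protein.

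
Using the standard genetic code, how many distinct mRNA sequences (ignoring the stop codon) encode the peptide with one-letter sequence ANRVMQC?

768

Ala: 4 codons.
Asn: 2 codons.
Arg: 6 codons.
Val: 4 codons.
Met: 1 codon.
Gln: 2 codons.
Cys: 2 codons.
4 × 2 × 6 × 4 × 1 × 2 × 2 = 768.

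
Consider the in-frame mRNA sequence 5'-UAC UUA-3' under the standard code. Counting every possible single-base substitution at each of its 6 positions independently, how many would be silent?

3

Codon 1 (UAC, Tyr): 1 synonymous substitution.
Codon 2 (UUA, Leu): 2 synonymous substitutions.
Total: 1 + 2 = 3.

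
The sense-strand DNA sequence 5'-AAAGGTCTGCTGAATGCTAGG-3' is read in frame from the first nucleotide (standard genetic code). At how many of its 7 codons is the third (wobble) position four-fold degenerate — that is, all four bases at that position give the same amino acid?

4

Codon 1 AAA (Lys): third position 2-fold.
Codon 2 GGT (Gly): third position 4-fold.
Codon 3 CTG (Leu): third position 4-fold.
Codon 4 CTG (Leu): third position 4-fold.
Codon 5 AAT (Asn): third position 2-fold.
Codon 6 GCT (Ala): third position 4-fold.
Codon 7 AGG (Arg): third position 2-fold.
Four-fold degenerate third positions: 4.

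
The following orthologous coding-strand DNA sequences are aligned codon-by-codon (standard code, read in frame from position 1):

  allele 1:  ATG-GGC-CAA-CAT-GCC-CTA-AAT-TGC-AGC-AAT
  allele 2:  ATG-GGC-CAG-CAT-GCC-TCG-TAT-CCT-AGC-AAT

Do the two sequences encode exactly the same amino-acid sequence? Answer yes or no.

Codon 1: ATG Met / ATG Met — identical.
Codon 2: GGC Gly / GGC Gly — identical.
Codon 3: CAA Gln / CAG Gln — synonymous.
Codon 4: CAT His / CAT His — identical.
Codon 5: GCC Ala / GCC Ala — identical.
Codon 6: CTA Leu / TCG Ser — nonsynonymous.
Codon 7: AAT Asn / TAT Tyr — nonsynonymous.
Codon 8: TGC Cys / CCT Pro — nonsynonymous.
Codon 9: AGC Ser / AGC Ser — identical.
Codon 10: AAT Asn / AAT Asn — identical.
Nonsynonymous differences: 3 → different protein.

no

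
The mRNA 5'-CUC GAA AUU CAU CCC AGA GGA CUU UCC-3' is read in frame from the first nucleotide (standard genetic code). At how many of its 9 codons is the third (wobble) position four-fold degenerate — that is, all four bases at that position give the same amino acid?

Codon 1 CUC (Leu): third position 4-fold.
Codon 2 GAA (Glu): third position 2-fold.
Codon 3 AUU (Ile): third position 3-fold.
Codon 4 CAU (His): third position 2-fold.
Codon 5 CCC (Pro): third position 4-fold.
Codon 6 AGA (Arg): third position 2-fold.
Codon 7 GGA (Gly): third position 4-fold.
Codon 8 CUU (Leu): third position 4-fold.
Codon 9 UCC (Ser): third position 4-fold.
Four-fold degenerate third positions: 5.

5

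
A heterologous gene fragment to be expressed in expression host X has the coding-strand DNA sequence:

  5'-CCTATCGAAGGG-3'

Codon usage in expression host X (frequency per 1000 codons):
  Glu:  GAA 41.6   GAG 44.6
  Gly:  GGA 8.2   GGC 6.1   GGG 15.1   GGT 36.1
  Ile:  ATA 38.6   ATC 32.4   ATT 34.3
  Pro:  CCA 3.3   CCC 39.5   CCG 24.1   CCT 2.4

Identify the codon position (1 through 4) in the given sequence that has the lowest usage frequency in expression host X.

Codon 1 CCT (Pro): 2.4 per 1000.
Codon 2 ATC (Ile): 32.4 per 1000.
Codon 3 GAA (Glu): 41.6 per 1000.
Codon 4 GGG (Gly): 15.1 per 1000.
Lowest frequency is 2.4 at codon 1.

1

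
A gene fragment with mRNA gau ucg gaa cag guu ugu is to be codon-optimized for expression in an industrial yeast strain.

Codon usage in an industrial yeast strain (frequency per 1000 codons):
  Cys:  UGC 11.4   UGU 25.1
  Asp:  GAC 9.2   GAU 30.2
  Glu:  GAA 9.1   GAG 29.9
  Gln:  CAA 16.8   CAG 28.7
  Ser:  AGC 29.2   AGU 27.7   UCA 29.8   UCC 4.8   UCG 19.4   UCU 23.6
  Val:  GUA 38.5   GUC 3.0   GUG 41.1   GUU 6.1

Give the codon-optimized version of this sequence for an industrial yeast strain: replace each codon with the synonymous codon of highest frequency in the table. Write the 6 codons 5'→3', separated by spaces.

GAU UCA GAG CAG GUG UGU

Codon 1 (Asp): best is GAU at 30.2.
Codon 2 (Ser): best is UCA at 29.8.
Codon 3 (Glu): best is GAG at 29.9.
Codon 4 (Gln): best is CAG at 28.7.
Codon 5 (Val): best is GUG at 41.1.
Codon 6 (Cys): best is UGU at 25.1.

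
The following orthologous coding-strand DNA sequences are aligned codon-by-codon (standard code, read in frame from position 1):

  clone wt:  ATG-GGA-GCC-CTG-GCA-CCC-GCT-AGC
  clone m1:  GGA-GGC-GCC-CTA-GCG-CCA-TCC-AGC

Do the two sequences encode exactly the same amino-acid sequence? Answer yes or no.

Codon 1: ATG Met / GGA Gly — nonsynonymous.
Codon 2: GGA Gly / GGC Gly — synonymous.
Codon 3: GCC Ala / GCC Ala — identical.
Codon 4: CTG Leu / CTA Leu — synonymous.
Codon 5: GCA Ala / GCG Ala — synonymous.
Codon 6: CCC Pro / CCA Pro — synonymous.
Codon 7: GCT Ala / TCC Ser — nonsynonymous.
Codon 8: AGC Ser / AGC Ser — identical.
Nonsynonymous differences: 2 → different protein.

no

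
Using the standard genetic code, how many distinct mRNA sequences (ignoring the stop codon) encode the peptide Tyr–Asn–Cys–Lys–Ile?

48

Tyr: 2 codons.
Asn: 2 codons.
Cys: 2 codons.
Lys: 2 codons.
Ile: 3 codons.
2 × 2 × 2 × 2 × 3 = 48.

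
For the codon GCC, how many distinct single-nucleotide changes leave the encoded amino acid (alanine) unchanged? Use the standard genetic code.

Position 1: none → 0 synonymous.
Position 2: none → 0 synonymous.
Position 3: GCU, GCA, GCG → 3 synonymous.
Total: 0 + 0 + 3 = 3.

3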